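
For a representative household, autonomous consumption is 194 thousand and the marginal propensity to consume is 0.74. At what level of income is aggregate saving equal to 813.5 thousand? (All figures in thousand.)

S = Y − C = -194 + 0.26Y
-194 + 0.26Y = 813.5, so 0.26Y = 1007.5 and Y = 3875

Y = 3875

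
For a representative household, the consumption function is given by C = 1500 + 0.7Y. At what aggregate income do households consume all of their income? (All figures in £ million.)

At break-even, C = Y: 1500 + 0.7Y = Y
0.3Y = 1500, so Y = 1500/0.3 = 5000

Y = 5000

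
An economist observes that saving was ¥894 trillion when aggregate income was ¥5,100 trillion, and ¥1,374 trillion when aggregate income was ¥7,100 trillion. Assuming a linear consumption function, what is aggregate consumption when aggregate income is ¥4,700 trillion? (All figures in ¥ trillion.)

MPS = ΔS/ΔY = (1374 − 894)/(7100 − 5100) = 480/2000 = 0.24
MPC = 1 − MPS = 0.76
Autonomous saving = 894 − 0.24(5100) = -330, so a = 330
C = 330 + 0.76(4700) = 330 + 3572 = 3902

C = 3902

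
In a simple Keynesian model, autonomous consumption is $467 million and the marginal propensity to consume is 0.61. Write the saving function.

S = Y − C = Y − (467 + 0.61Y) = -467 + (1 − 0.61)Y

S = -467 + 0.39Y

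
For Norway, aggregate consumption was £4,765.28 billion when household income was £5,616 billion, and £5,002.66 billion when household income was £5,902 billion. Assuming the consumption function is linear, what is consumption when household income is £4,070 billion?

MPC = (5002.66 − 4765.28)/(5902 − 5616) = 237.38/286 = 0.83
a = 4765.28 − 0.83(5616) = 4765.28 − 4661.28 = 104
C = 104 + 0.83(4070) = 104 + 3378.1 = 3482.1

C = 3482.1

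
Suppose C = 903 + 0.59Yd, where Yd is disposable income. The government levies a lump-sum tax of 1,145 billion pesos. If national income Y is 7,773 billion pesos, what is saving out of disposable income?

S = 1814.48

Yd = Y − T = 7773 − 1145 = 6628
C = 903 + 0.59(6628) = 903 + 3910.52 = 4813.52
S = Yd − C = 6628 − 4813.52 = 1814.48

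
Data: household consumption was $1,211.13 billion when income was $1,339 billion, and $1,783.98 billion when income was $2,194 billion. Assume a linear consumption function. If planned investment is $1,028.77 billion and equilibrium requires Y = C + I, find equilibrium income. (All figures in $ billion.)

MPC = (1783.98 − 1211.13)/(2194 − 1339) = 572.85/855 = 0.67
a = 1211.13 − 0.67(1339) = 314
Equilibrium: Y = 314 + 0.67Y + 1028.77
0.33Y = 1342.77, so Y = 1342.77/0.33 = 4069

Y = 4069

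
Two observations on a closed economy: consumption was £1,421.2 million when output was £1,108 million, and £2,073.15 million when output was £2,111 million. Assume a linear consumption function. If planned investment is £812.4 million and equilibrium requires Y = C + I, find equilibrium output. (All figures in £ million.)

MPC = (2073.15 − 1421.2)/(2111 − 1108) = 651.95/1003 = 0.65
a = 1421.2 − 0.65(1108) = 701
Equilibrium: Y = 701 + 0.65Y + 812.4
0.35Y = 1513.4, so Y = 1513.4/0.35 = 4324

Y = 4324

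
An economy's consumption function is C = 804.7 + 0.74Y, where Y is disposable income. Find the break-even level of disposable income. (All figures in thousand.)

Y = 3095

At break-even, C = Y: 804.7 + 0.74Y = Y
0.26Y = 804.7, so Y = 804.7/0.26 = 3095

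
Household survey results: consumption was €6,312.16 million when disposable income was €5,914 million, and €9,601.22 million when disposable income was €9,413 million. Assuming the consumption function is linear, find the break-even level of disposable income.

Y = 12550

MPC = (9601.22 − 6312.16)/(9413 − 5914) = 3289.06/3499 = 0.94
a = 6312.16 − 0.94(5914) = 6312.16 − 5559.16 = 753
Break-even: Y = a/(1−MPC) = 753/0.06 = 12550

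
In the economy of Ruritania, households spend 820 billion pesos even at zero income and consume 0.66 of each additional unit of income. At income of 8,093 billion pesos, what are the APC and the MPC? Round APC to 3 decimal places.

MPC = 0.66 (the slope of the consumption function)
C = 820 + 0.66(8093) = 6161.38, so APC = 6161.38/8093 = 0.761

APC = 0.761; MPC = 0.66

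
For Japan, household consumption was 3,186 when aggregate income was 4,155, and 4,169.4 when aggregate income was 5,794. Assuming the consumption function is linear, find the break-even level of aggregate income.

MPC = (4169.4 − 3186)/(5794 − 4155) = 983.4/1639 = 0.6
a = 3186 − 0.6(4155) = 3186 − 2493 = 693
Break-even: Y = a/(1−MPC) = 693/0.4 = 1732.5

Y = 1732.5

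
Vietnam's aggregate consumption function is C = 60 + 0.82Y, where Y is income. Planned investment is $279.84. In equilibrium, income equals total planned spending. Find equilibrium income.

Y = 1888

Y = C + I = 60 + 0.82Y + 279.84
Y − 0.82Y = 339.84
0.18Y = 339.84, so Y = 339.84/0.18 = 1888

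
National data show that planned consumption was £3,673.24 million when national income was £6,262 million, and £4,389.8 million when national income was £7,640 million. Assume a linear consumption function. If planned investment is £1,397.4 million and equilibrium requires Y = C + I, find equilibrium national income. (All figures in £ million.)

MPC = (4389.8 − 3673.24)/(7640 − 6262) = 716.56/1378 = 0.52
a = 3673.24 − 0.52(6262) = 417
Equilibrium: Y = 417 + 0.52Y + 1397.4
0.48Y = 1814.4, so Y = 1814.4/0.48 = 3780

Y = 3780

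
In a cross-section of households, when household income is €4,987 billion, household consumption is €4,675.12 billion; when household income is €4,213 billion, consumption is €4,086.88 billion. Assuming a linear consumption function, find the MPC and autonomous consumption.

MPC = 0.76; a = 885

MPC = ΔC/ΔY = (4675.12 − 4086.88)/(4987 − 4213) = 588.24/774 = 0.76
a = C − MPC·Y = 4086.88 − 0.76(4213) = 4086.88 − 3201.88 = 885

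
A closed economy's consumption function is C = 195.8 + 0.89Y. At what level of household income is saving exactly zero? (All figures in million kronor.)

At break-even, C = Y: 195.8 + 0.89Y = Y
0.11Y = 195.8, so Y = 195.8/0.11 = 1780

Y = 1780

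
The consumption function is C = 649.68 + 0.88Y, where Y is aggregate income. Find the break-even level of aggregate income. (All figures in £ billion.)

Y = 5414

At break-even, C = Y: 649.68 + 0.88Y = Y
0.12Y = 649.68, so Y = 649.68/0.12 = 5414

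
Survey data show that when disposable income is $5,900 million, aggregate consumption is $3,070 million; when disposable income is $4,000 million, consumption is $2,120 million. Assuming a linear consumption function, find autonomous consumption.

MPC = ΔC/ΔY = (3070 − 2120)/(5900 − 4000) = 950/1900 = 0.5
a = C − MPC·Y = 2120 − 0.5(4000) = 2120 − 2000 = 120

a = 120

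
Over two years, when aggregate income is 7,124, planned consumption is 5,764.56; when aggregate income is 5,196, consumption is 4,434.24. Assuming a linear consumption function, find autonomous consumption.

MPC = ΔC/ΔY = (5764.56 − 4434.24)/(7124 − 5196) = 1330.32/1928 = 0.69
a = C − MPC·Y = 4434.24 − 0.69(5196) = 4434.24 − 3585.24 = 849

a = 849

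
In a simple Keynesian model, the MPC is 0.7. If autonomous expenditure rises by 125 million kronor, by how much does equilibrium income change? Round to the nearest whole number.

ΔY ≈ 417

The multiplier is 1/(1 − MPC) = 1/0.3.
ΔY = 125/0.3 = 416.67 ≈ 417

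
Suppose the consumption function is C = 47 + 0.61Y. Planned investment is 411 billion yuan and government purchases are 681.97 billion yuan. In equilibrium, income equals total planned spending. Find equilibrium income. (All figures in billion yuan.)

Y = C + I + G = 47 + 0.61Y + 411 + 681.97
Y − 0.61Y = 1139.97
0.39Y = 1139.97, so Y = 1139.97/0.39 = 2923

Y = 2923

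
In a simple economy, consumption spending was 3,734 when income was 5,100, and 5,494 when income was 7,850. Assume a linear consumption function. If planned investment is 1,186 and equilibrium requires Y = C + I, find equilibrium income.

Y = 4600

MPC = (5494 − 3734)/(7850 − 5100) = 1760/2750 = 0.64
a = 3734 − 0.64(5100) = 470
Equilibrium: Y = 470 + 0.64Y + 1186
0.36Y = 1656, so Y = 1656/0.36 = 4600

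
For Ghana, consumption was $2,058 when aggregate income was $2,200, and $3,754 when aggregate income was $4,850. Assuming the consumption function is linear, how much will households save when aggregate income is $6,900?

S = 1834

MPC = (3754 − 2058)/(4850 − 2200) = 1696/2650 = 0.64
a = 2058 − 0.64(2200) = 2058 − 1408 = 650
C = 650 + 0.64(6900) = 5066
S = 6900 − 5066 = 1834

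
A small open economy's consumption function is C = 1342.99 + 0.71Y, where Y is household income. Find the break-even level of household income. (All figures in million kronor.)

Y = 4631

At break-even, C = Y: 1342.99 + 0.71Y = Y
0.29Y = 1342.99, so Y = 1342.99/0.29 = 4631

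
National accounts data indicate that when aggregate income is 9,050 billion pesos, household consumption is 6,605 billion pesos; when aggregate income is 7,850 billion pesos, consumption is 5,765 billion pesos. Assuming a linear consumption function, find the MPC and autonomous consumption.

MPC = 0.7; a = 270

MPC = ΔC/ΔY = (6605 − 5765)/(9050 − 7850) = 840/1200 = 0.7
a = C − MPC·Y = 5765 − 0.7(7850) = 5765 − 5495 = 270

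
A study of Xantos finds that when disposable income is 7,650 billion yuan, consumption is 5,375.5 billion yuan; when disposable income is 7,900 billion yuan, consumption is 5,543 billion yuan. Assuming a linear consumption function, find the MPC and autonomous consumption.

MPC = ΔC/ΔY = (5543 − 5375.5)/(7900 − 7650) = 167.5/250 = 0.67
a = C − MPC·Y = 5375.5 − 0.67(7650) = 5375.5 − 5125.5 = 250

MPC = 0.67; a = 250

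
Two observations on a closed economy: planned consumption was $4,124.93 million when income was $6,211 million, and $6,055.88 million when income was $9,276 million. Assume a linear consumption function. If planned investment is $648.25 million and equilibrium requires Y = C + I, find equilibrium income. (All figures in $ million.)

MPC = (6055.88 − 4124.93)/(9276 − 6211) = 1930.95/3065 = 0.63
a = 4124.93 − 0.63(6211) = 212
Equilibrium: Y = 212 + 0.63Y + 648.25
0.37Y = 860.25, so Y = 860.25/0.37 = 2325

Y = 2325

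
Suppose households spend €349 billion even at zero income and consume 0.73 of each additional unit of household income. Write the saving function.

S = -349 + 0.27Y

S = Y − C = Y − (349 + 0.73Y) = -349 + (1 − 0.73)Y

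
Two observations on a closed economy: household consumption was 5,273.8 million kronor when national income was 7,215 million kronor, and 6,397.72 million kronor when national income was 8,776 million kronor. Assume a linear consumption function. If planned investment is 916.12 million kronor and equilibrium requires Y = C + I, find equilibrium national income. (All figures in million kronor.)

MPC = (6397.72 − 5273.8)/(8776 − 7215) = 1123.92/1561 = 0.72
a = 5273.8 − 0.72(7215) = 79
Equilibrium: Y = 79 + 0.72Y + 916.12
0.28Y = 995.12, so Y = 995.12/0.28 = 3554

Y = 3554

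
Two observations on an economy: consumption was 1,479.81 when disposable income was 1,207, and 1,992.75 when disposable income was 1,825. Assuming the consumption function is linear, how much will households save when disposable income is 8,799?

MPC = (1992.75 − 1479.81)/(1825 − 1207) = 512.94/618 = 0.83
a = 1479.81 − 0.83(1207) = 1479.81 − 1001.81 = 478
C = 478 + 0.83(8799) = 7781.17
S = 8799 − 7781.17 = 1017.83

S = 1017.83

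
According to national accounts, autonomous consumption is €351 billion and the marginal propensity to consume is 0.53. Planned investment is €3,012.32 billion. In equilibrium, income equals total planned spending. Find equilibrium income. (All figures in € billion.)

Y = 7156

Y = C + I = 351 + 0.53Y + 3012.32
Y − 0.53Y = 3363.32
0.47Y = 3363.32, so Y = 3363.32/0.47 = 7156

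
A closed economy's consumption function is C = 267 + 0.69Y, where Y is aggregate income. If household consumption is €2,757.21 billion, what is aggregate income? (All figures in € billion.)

267 + 0.69Y = 2757.21
0.69Y = 2490.21, so Y = 2490.21/0.69 = 3609

Y = 3609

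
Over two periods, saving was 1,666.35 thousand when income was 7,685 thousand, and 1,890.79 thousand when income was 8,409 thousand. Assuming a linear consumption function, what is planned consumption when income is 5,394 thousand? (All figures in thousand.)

MPS = ΔS/ΔY = (1890.79 − 1666.35)/(8409 − 7685) = 224.44/724 = 0.31
MPC = 1 − MPS = 0.69
Autonomous saving = 1666.35 − 0.31(7685) = -716, so a = 716
C = 716 + 0.69(5394) = 716 + 3721.86 = 4437.86

C = 4437.86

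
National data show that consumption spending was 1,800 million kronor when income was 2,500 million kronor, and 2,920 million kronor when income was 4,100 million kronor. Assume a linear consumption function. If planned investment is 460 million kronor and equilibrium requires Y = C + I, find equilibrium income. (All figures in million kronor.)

Y = 1700

MPC = (2920 − 1800)/(4100 − 2500) = 1120/1600 = 0.7
a = 1800 − 0.7(2500) = 50
Equilibrium: Y = 50 + 0.7Y + 460
0.3Y = 510, so Y = 510/0.3 = 1700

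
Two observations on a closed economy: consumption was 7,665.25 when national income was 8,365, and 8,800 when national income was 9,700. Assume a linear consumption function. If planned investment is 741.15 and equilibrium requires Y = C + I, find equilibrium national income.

MPC = (8800 − 7665.25)/(9700 − 8365) = 1134.75/1335 = 0.85
a = 7665.25 − 0.85(8365) = 555
Equilibrium: Y = 555 + 0.85Y + 741.15
0.15Y = 1296.15, so Y = 1296.15/0.15 = 8641

Y = 8641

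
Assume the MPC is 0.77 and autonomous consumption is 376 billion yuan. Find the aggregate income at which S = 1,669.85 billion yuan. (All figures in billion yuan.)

S = Y − C = -376 + 0.23Y
-376 + 0.23Y = 1669.85, so 0.23Y = 2045.85 and Y = 8895

Y = 8895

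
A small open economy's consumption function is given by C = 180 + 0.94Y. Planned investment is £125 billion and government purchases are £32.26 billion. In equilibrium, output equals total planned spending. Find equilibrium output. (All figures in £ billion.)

Y = 5621

Y = C + I + G = 180 + 0.94Y + 125 + 32.26
Y − 0.94Y = 337.26
0.06Y = 337.26, so Y = 337.26/0.06 = 5621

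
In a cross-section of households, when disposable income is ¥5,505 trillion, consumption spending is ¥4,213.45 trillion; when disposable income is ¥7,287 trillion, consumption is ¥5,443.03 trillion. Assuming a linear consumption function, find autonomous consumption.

a = 415

MPC = ΔC/ΔY = (5443.03 − 4213.45)/(7287 − 5505) = 1229.58/1782 = 0.69
a = C − MPC·Y = 4213.45 − 0.69(5505) = 4213.45 − 3798.45 = 415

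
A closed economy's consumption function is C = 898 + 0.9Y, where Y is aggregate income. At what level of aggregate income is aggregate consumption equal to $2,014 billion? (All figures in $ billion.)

Y = 1240

898 + 0.9Y = 2014
0.9Y = 1116, so Y = 1116/0.9 = 1240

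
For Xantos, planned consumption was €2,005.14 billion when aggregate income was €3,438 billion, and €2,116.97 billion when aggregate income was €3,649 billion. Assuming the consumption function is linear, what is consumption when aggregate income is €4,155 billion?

MPC = (2116.97 − 2005.14)/(3649 − 3438) = 111.83/211 = 0.53
a = 2005.14 − 0.53(3438) = 2005.14 − 1822.14 = 183
C = 183 + 0.53(4155) = 183 + 2202.15 = 2385.15

C = 2385.15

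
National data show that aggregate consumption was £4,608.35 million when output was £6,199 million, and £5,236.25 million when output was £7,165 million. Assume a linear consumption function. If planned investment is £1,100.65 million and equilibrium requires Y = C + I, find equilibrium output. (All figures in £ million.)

MPC = (5236.25 − 4608.35)/(7165 − 6199) = 627.9/966 = 0.65
a = 4608.35 − 0.65(6199) = 579
Equilibrium: Y = 579 + 0.65Y + 1100.65
0.35Y = 1679.65, so Y = 1679.65/0.35 = 4799

Y = 4799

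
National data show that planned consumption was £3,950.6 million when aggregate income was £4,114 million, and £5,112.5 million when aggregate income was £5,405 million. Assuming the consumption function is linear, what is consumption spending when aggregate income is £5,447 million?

MPC = (5112.5 − 3950.6)/(5405 − 4114) = 1161.9/1291 = 0.9
a = 3950.6 − 0.9(4114) = 3950.6 − 3702.6 = 248
C = 248 + 0.9(5447) = 248 + 4902.3 = 5150.3

C = 5150.3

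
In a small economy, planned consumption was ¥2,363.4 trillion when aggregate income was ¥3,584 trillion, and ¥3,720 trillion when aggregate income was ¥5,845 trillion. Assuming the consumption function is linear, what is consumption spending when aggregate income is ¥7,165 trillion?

MPC = (3720 − 2363.4)/(5845 − 3584) = 1356.6/2261 = 0.6
a = 2363.4 − 0.6(3584) = 2363.4 − 2150.4 = 213
C = 213 + 0.6(7165) = 213 + 4299 = 4512

C = 4512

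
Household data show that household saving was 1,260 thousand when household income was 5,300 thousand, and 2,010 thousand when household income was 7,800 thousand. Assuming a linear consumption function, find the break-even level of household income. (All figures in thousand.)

Y = 1100

MPS = ΔS/ΔY = (2010 − 1260)/(7800 − 5300) = 750/2500 = 0.3
MPC = 1 − MPS = 0.7
From S(5300) = 1260: −a + 0.3(5300) = 1260, so a = 1590 − 1260 = 330
Break-even (S = 0): Y = a/MPS = 330/0.3 = 1100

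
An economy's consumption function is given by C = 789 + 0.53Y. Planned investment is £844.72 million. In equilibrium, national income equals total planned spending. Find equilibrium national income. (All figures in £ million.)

Y = 3476

Y = C + I = 789 + 0.53Y + 844.72
Y − 0.53Y = 1633.72
0.47Y = 1633.72, so Y = 1633.72/0.47 = 3476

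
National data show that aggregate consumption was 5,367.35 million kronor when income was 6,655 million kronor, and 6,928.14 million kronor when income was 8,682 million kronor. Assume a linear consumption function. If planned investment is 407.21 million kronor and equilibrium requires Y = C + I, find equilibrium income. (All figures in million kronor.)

Y = 2827

MPC = (6928.14 − 5367.35)/(8682 − 6655) = 1560.79/2027 = 0.77
a = 5367.35 − 0.77(6655) = 243
Equilibrium: Y = 243 + 0.77Y + 407.21
0.23Y = 650.21, so Y = 650.21/0.23 = 2827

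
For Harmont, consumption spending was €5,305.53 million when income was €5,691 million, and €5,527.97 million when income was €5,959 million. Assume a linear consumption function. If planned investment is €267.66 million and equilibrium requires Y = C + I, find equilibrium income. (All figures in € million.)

Y = 4998

MPC = (5527.97 − 5305.53)/(5959 − 5691) = 222.44/268 = 0.83
a = 5305.53 − 0.83(5691) = 582
Equilibrium: Y = 582 + 0.83Y + 267.66
0.17Y = 849.66, so Y = 849.66/0.17 = 4998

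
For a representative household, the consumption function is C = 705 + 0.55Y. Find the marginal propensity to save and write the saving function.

MPS = 0.45; S = -705 + 0.45Y

MPS = 1 − MPC = 1 − 0.55 = 0.45
S = Y − C = -705 + 0.45Y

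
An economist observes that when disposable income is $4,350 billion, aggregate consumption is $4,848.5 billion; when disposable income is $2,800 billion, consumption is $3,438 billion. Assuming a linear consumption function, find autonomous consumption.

a = 890

MPC = ΔC/ΔY = (4848.5 − 3438)/(4350 − 2800) = 1410.5/1550 = 0.91
a = C − MPC·Y = 3438 − 0.91(2800) = 3438 − 2548 = 890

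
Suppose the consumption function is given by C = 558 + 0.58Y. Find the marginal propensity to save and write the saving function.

MPS = 0.42; S = -558 + 0.42Y

MPS = 1 − MPC = 1 − 0.58 = 0.42
S = Y − C = -558 + 0.42Y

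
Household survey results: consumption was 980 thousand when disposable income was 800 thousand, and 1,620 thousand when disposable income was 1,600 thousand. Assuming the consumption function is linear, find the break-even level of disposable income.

MPC = (1620 − 980)/(1600 − 800) = 640/800 = 0.8
a = 980 − 0.8(800) = 980 − 640 = 340
Break-even: Y = a/(1−MPC) = 340/0.2 = 1700

Y = 1700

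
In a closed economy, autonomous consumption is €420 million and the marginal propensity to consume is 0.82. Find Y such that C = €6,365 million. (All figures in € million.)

Y = 7250

420 + 0.82Y = 6365
0.82Y = 5945, so Y = 5945/0.82 = 7250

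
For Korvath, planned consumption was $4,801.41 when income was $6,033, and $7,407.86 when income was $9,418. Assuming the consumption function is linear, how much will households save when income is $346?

S = -76.42

MPC = (7407.86 − 4801.41)/(9418 − 6033) = 2606.45/3385 = 0.77
a = 4801.41 − 0.77(6033) = 4801.41 − 4645.41 = 156
C = 156 + 0.77(346) = 422.42
S = 346 − 422.42 = -76.42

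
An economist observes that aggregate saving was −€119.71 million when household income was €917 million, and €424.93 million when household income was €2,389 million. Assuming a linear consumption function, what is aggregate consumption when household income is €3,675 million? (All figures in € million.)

MPS = ΔS/ΔY = (424.93 − (-119.71))/(2389 − 917) = 544.64/1472 = 0.37
MPC = 1 − MPS = 0.63
Autonomous saving = -119.71 − 0.37(917) = -459, so a = 459
C = 459 + 0.63(3675) = 459 + 2315.25 = 2774.25

C = 2774.25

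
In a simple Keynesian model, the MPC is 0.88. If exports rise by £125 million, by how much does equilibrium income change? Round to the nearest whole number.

ΔY ≈ 1042

The multiplier is 1/(1 − MPC) = 1/0.12.
ΔY = 125/0.12 = 1041.67 ≈ 1042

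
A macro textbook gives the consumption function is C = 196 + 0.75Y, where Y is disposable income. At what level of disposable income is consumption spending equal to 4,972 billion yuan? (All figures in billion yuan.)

196 + 0.75Y = 4972
0.75Y = 4776, so Y = 4776/0.75 = 6368

Y = 6368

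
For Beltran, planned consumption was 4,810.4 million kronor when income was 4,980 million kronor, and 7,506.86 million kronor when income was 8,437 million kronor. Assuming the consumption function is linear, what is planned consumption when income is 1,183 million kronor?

MPC = (7506.86 − 4810.4)/(8437 − 4980) = 2696.46/3457 = 0.78
a = 4810.4 − 0.78(4980) = 4810.4 − 3884.4 = 926
C = 926 + 0.78(1183) = 926 + 922.74 = 1848.74

C = 1848.74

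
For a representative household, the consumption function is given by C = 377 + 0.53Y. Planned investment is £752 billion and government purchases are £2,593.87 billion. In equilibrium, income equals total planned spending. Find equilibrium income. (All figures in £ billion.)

Y = 7921

Y = C + I + G = 377 + 0.53Y + 752 + 2593.87
Y − 0.53Y = 3722.87
0.47Y = 3722.87, so Y = 3722.87/0.47 = 7921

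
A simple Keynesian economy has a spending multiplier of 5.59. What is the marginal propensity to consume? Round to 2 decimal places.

k = 1/(1 − MPC), so 1 − MPC = 1/k = 1/5.59 = 0.1789
MPC = 1 − 0.1789 = 0.82

MPC = 0.82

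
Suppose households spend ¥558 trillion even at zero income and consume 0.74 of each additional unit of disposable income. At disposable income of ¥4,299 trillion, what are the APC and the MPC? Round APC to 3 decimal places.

APC = 0.870; MPC = 0.74

MPC = 0.74 (the slope of the consumption function)
C = 558 + 0.74(4299) = 3739.26, so APC = 3739.26/4299 = 0.870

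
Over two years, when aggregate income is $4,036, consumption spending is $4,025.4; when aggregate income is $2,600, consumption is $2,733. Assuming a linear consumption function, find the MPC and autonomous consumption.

MPC = ΔC/ΔY = (4025.4 − 2733)/(4036 − 2600) = 1292.4/1436 = 0.9
a = C − MPC·Y = 2733 − 0.9(2600) = 2733 − 2340 = 393

MPC = 0.9; a = 393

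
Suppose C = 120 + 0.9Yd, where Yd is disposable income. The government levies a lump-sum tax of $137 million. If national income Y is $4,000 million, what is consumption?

Yd = Y − T = 4000 − 137 = 3863
C = 120 + 0.9(3863) = 120 + 3476.7 = 3596.7

C = 3596.7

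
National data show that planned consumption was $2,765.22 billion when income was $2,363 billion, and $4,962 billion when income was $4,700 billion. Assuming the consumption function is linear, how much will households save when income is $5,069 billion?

S = -239.86

MPC = (4962 − 2765.22)/(4700 − 2363) = 2196.78/2337 = 0.94
a = 2765.22 − 0.94(2363) = 2765.22 − 2221.22 = 544
C = 544 + 0.94(5069) = 5308.86
S = 5069 − 5308.86 = -239.86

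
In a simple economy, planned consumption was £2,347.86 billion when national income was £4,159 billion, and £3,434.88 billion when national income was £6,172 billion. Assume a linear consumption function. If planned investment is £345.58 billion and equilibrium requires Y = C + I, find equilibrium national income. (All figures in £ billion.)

Y = 973

MPC = (3434.88 − 2347.86)/(6172 − 4159) = 1087.02/2013 = 0.54
a = 2347.86 − 0.54(4159) = 102
Equilibrium: Y = 102 + 0.54Y + 345.58
0.46Y = 447.58, so Y = 447.58/0.46 = 973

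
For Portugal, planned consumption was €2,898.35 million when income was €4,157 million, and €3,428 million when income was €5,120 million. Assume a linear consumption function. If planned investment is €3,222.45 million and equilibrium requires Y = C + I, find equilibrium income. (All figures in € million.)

MPC = (3428 − 2898.35)/(5120 − 4157) = 529.65/963 = 0.55
a = 2898.35 − 0.55(4157) = 612
Equilibrium: Y = 612 + 0.55Y + 3222.45
0.45Y = 3834.45, so Y = 3834.45/0.45 = 8521

Y = 8521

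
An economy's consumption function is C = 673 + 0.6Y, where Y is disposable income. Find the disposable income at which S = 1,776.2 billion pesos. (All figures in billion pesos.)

Y = 6123

S = Y − C = -673 + 0.4Y
-673 + 0.4Y = 1776.2, so 0.4Y = 2449.2 and Y = 6123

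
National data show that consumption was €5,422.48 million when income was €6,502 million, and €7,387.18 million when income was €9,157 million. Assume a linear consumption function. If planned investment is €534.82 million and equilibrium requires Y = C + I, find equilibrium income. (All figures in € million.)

MPC = (7387.18 − 5422.48)/(9157 − 6502) = 1964.7/2655 = 0.74
a = 5422.48 − 0.74(6502) = 611
Equilibrium: Y = 611 + 0.74Y + 534.82
0.26Y = 1145.82, so Y = 1145.82/0.26 = 4407

Y = 4407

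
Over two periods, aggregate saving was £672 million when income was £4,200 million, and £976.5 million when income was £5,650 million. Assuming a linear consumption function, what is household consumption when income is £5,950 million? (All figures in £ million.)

MPS = ΔS/ΔY = (976.5 − 672)/(5650 − 4200) = 304.5/1450 = 0.21
MPC = 1 − MPS = 0.79
Autonomous saving = 672 − 0.21(4200) = -210, so a = 210
C = 210 + 0.79(5950) = 210 + 4700.5 = 4910.5

C = 4910.5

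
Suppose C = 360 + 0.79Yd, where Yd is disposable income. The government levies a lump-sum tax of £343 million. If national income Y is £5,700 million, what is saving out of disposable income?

S = 764.97

Yd = Y − T = 5700 − 343 = 5357
C = 360 + 0.79(5357) = 360 + 4232.03 = 4592.03
S = Yd − C = 5357 − 4592.03 = 764.97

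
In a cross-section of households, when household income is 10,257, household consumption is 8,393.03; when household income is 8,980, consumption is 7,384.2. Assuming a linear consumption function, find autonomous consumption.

MPC = ΔC/ΔY = (8393.03 − 7384.2)/(10257 − 8980) = 1008.83/1277 = 0.79
a = C − MPC·Y = 7384.2 − 0.79(8980) = 7384.2 − 7094.2 = 290

a = 290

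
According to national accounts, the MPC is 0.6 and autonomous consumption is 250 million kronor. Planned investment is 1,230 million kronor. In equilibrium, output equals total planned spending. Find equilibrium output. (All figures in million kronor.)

Y = C + I = 250 + 0.6Y + 1230
Y − 0.6Y = 1480
0.4Y = 1480, so Y = 1480/0.4 = 3700

Y = 3700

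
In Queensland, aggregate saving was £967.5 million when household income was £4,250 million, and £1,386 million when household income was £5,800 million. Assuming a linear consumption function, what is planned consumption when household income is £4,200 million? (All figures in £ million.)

C = 3246

MPS = ΔS/ΔY = (1386 − 967.5)/(5800 − 4250) = 418.5/1550 = 0.27
MPC = 1 − MPS = 0.73
Autonomous saving = 967.5 − 0.27(4250) = -180, so a = 180
C = 180 + 0.73(4200) = 180 + 3066 = 3246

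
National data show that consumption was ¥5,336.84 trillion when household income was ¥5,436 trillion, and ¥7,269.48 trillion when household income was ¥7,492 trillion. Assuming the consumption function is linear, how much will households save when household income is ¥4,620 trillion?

S = 50.2

MPC = (7269.48 − 5336.84)/(7492 − 5436) = 1932.64/2056 = 0.94
a = 5336.84 − 0.94(5436) = 5336.84 − 5109.84 = 227
C = 227 + 0.94(4620) = 4569.8
S = 4620 − 4569.8 = 50.2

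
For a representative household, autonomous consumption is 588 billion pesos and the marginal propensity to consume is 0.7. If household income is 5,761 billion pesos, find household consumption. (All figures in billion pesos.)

C = 4620.7

C = 588 + 0.7(5761) = 588 + 4032.7 = 4620.7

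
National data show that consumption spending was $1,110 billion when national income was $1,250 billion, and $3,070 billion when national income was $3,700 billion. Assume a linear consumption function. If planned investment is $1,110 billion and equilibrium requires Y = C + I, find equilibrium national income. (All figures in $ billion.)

MPC = (3070 − 1110)/(3700 − 1250) = 1960/2450 = 0.8
a = 1110 − 0.8(1250) = 110
Equilibrium: Y = 110 + 0.8Y + 1110
0.2Y = 1220, so Y = 1220/0.2 = 6100

Y = 6100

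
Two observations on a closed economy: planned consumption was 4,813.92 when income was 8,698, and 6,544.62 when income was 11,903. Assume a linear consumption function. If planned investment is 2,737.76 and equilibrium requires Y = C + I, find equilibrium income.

Y = 6206

MPC = (6544.62 − 4813.92)/(11903 − 8698) = 1730.7/3205 = 0.54
a = 4813.92 − 0.54(8698) = 117
Equilibrium: Y = 117 + 0.54Y + 2737.76
0.46Y = 2854.76, so Y = 2854.76/0.46 = 6206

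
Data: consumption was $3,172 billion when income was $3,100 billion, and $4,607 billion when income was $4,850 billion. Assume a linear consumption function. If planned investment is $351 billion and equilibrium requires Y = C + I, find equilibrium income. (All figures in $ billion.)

MPC = (4607 − 3172)/(4850 − 3100) = 1435/1750 = 0.82
a = 3172 − 0.82(3100) = 630
Equilibrium: Y = 630 + 0.82Y + 351
0.18Y = 981, so Y = 981/0.18 = 5450

Y = 5450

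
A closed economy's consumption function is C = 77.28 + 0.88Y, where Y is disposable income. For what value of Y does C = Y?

Y = 644

At break-even, C = Y: 77.28 + 0.88Y = Y
0.12Y = 77.28, so Y = 77.28/0.12 = 644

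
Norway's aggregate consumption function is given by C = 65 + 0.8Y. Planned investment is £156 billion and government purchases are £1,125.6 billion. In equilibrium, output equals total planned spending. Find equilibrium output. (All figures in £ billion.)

Y = 6733

Y = C + I + G = 65 + 0.8Y + 156 + 1125.6
Y − 0.8Y = 1346.6
0.2Y = 1346.6, so Y = 1346.6/0.2 = 6733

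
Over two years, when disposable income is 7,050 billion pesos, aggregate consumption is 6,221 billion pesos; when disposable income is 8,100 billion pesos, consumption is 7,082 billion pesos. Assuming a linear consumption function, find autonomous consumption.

MPC = ΔC/ΔY = (7082 − 6221)/(8100 − 7050) = 861/1050 = 0.82
a = C − MPC·Y = 6221 − 0.82(7050) = 6221 − 5781 = 440

a = 440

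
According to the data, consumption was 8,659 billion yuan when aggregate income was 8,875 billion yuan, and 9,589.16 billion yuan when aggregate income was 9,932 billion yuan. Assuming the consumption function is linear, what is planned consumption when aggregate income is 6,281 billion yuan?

MPC = (9589.16 − 8659)/(9932 − 8875) = 930.16/1057 = 0.88
a = 8659 − 0.88(8875) = 8659 − 7810 = 849
C = 849 + 0.88(6281) = 849 + 5527.28 = 6376.28

C = 6376.28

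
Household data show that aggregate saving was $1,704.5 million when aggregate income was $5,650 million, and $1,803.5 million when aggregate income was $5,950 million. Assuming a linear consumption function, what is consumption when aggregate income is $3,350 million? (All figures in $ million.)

C = 2404.5

MPS = ΔS/ΔY = (1803.5 − 1704.5)/(5950 − 5650) = 99/300 = 0.33
MPC = 1 − MPS = 0.67
Autonomous saving = 1704.5 − 0.33(5650) = -160, so a = 160
C = 160 + 0.67(3350) = 160 + 2244.5 = 2404.5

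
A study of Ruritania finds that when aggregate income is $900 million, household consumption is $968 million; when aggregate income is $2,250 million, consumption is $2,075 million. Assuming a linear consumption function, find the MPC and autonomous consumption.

MPC = ΔC/ΔY = (2075 − 968)/(2250 − 900) = 1107/1350 = 0.82
a = C − MPC·Y = 968 − 0.82(900) = 968 − 738 = 230

MPC = 0.82; a = 230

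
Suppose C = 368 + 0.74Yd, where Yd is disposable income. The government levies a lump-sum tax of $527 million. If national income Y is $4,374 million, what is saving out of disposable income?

Yd = Y − T = 4374 − 527 = 3847
C = 368 + 0.74(3847) = 368 + 2846.78 = 3214.78
S = Yd − C = 3847 − 3214.78 = 632.22

S = 632.22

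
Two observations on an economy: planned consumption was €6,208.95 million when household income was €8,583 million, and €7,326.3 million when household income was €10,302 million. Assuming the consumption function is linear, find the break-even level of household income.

Y = 1800

MPC = (7326.3 − 6208.95)/(10302 − 8583) = 1117.35/1719 = 0.65
a = 6208.95 − 0.65(8583) = 6208.95 − 5578.95 = 630
Break-even: Y = a/(1−MPC) = 630/0.35 = 1800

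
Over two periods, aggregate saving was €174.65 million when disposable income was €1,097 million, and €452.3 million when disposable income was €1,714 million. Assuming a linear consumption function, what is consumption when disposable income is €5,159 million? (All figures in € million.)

MPS = ΔS/ΔY = (452.3 − 174.65)/(1714 − 1097) = 277.65/617 = 0.45
MPC = 1 − MPS = 0.55
Autonomous saving = 174.65 − 0.45(1097) = -319, so a = 319
C = 319 + 0.55(5159) = 319 + 2837.45 = 3156.45

C = 3156.45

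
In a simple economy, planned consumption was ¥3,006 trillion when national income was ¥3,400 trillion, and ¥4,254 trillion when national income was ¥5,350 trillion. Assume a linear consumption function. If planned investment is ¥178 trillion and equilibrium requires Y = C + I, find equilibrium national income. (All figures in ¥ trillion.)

Y = 2800

MPC = (4254 − 3006)/(5350 − 3400) = 1248/1950 = 0.64
a = 3006 − 0.64(3400) = 830
Equilibrium: Y = 830 + 0.64Y + 178
0.36Y = 1008, so Y = 1008/0.36 = 2800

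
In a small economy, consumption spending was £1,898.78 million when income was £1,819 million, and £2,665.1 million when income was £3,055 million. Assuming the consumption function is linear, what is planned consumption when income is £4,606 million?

MPC = (2665.1 − 1898.78)/(3055 − 1819) = 766.32/1236 = 0.62
a = 1898.78 − 0.62(1819) = 1898.78 − 1127.78 = 771
C = 771 + 0.62(4606) = 771 + 2855.72 = 3626.72

C = 3626.72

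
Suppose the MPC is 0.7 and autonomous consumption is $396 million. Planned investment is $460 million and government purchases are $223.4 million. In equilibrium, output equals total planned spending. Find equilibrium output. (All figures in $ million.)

Y = C + I + G = 396 + 0.7Y + 460 + 223.4
Y − 0.7Y = 1079.4
0.3Y = 1079.4, so Y = 1079.4/0.3 = 3598

Y = 3598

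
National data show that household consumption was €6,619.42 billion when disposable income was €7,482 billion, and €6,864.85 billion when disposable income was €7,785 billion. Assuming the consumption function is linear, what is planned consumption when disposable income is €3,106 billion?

C = 3074.86

MPC = (6864.85 − 6619.42)/(7785 − 7482) = 245.43/303 = 0.81
a = 6619.42 − 0.81(7482) = 6619.42 − 6060.42 = 559
C = 559 + 0.81(3106) = 559 + 2515.86 = 3074.86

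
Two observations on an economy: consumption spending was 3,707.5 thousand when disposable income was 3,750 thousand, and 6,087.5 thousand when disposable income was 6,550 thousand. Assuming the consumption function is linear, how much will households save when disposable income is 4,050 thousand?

S = 87.5

MPC = (6087.5 − 3707.5)/(6550 − 3750) = 2380/2800 = 0.85
a = 3707.5 − 0.85(3750) = 3707.5 − 3187.5 = 520
C = 520 + 0.85(4050) = 3962.5
S = 4050 − 3962.5 = 87.5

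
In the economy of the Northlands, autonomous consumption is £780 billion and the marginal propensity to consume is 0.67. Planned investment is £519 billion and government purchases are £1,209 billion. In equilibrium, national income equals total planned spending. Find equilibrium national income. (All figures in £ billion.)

Y = 7600

Y = C + I + G = 780 + 0.67Y + 519 + 1209
Y − 0.67Y = 2508
0.33Y = 2508, so Y = 2508/0.33 = 7600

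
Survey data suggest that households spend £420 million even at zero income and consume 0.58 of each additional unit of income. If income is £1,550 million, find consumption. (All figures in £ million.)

C = 420 + 0.58(1550) = 420 + 899 = 1319

C = 1319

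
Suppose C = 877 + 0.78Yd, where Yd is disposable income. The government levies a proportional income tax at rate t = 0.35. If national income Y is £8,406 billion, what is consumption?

Yd = (1 − 0.35)(8406) = 0.65(8406) = 5463.9
C = 877 + 0.78(5463.9) = 877 + 4261.842 = 5138.842

C = 5138.842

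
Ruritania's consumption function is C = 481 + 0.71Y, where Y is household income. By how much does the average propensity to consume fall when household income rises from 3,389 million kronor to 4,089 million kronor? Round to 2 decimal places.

ΔAPC = 0.02

At Y = 3389: C = 481 + 0.71(3389) = 2887.19, APC = 2887.19/3389 = 0.852
At Y = 4089: C = 3384.19, APC = 3384.19/4089 = 0.828
Fall in APC = 0.852 − 0.828 = 0.024 ≈ 0.02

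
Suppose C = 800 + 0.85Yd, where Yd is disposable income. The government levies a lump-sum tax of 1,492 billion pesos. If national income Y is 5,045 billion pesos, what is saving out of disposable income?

S = -267.05

Yd = Y − T = 5045 − 1492 = 3553
C = 800 + 0.85(3553) = 800 + 3020.05 = 3820.05
S = Yd − C = 3553 − 3820.05 = -267.05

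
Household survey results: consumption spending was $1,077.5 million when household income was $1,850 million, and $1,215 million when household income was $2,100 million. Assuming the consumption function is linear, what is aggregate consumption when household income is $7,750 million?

MPC = (1215 − 1077.5)/(2100 − 1850) = 137.5/250 = 0.55
a = 1077.5 − 0.55(1850) = 1077.5 − 1017.5 = 60
C = 60 + 0.55(7750) = 60 + 4262.5 = 4322.5

C = 4322.5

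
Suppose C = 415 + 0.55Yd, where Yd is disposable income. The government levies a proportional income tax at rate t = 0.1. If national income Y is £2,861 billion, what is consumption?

Yd = (1 − 0.1)(2861) = 0.9(2861) = 2574.9
C = 415 + 0.55(2574.9) = 415 + 1416.195 = 1831.195

C = 1831.195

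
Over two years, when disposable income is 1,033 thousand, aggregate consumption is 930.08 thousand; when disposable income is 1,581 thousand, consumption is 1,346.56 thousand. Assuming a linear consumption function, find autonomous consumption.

a = 145

MPC = ΔC/ΔY = (1346.56 − 930.08)/(1581 − 1033) = 416.48/548 = 0.76
a = C − MPC·Y = 930.08 − 0.76(1033) = 930.08 − 785.08 = 145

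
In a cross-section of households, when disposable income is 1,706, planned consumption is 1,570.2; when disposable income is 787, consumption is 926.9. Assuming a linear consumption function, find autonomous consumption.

MPC = ΔC/ΔY = (1570.2 − 926.9)/(1706 − 787) = 643.3/919 = 0.7
a = C − MPC·Y = 926.9 − 0.7(787) = 926.9 − 550.9 = 376

a = 376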